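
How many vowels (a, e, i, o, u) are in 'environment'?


Vowels in 'environment': e, i, o, e = 4 vowels.

4


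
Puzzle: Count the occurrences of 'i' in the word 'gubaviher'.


Letter 'i' in 'gubaviher': found at position(s) 6 = 1 occurrence(s).

1


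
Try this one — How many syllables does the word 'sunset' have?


Break 'sunset' into syllables: sun-set -> sun | set = 2 syllables

2 syllables


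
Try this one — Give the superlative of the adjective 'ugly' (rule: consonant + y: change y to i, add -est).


Apply superlative formation (consonant + y: change y to i, add -est): 'ugly' -> 'ugliest'.

ugliest


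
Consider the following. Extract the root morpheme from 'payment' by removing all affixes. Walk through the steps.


Remove suffix '-ment' from 'payment' to get root 'pay'.

pay


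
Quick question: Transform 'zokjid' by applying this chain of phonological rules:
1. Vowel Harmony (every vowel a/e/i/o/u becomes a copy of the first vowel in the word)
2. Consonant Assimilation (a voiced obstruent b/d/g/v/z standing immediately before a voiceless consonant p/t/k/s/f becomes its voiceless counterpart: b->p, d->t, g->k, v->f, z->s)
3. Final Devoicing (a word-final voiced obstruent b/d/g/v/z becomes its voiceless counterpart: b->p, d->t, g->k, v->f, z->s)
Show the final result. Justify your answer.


Starting form: 'zokjid'
Rule 1: Vowel Harmony: all vowels become 'o' (matching first vowel). 'zokjid' -> 'zokjod'
Rule 2: Consonant Assimilation: no voiced obstruent (b/d/g/v/z) stands immediately before a voiceless consonant (p/t/k/s/f). No change.
Rule 3: Final Devoicing: word-final voiced obstruent 'd' becomes voiceless 't'. 'zokjod' -> 'zokjot'
Final form: 'zokjot'

zokjot


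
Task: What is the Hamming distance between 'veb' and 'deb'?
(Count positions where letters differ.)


Alignment:
Position 1: 'v' vs 'd' = DIFFER
Position 2: 'e' vs 'e' = match
Position 3: 'b' vs 'b' = match
Total differences: 1

1


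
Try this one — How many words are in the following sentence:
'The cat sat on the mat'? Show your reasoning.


Split into words: The | cat | sat | on | the | mat = 6 words.

6


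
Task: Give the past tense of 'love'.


Apply rule: Add -d (word ends in -e). 'love' becomes 'loved'.

loved


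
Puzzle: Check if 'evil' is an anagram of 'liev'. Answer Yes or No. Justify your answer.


Sorted letters of 'evil': 'eilv'
Sorted letters of 'liev': 'eilv'
They match.

Yes


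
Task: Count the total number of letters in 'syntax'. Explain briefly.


Spell out 'syntax' and number each letter: s(1), y(2), n(3), t(4), a(5), x(6). Total: 6 letters.

6


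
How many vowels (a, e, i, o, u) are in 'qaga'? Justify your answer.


Vowels in 'qaga': a, a = 2 vowels.

2


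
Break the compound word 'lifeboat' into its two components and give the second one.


Split 'lifeboat' into 'life' + 'boat'. The second part is 'boat'.

boat


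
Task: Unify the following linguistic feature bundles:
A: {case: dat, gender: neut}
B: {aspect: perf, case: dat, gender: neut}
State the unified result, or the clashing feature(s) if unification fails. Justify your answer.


Compare features:
aspect: A=_ vs B=perf -> unified: perf
case: A=dat vs B=dat -> unified: dat
gender: A=neut vs B=neut -> unified: neut
No clashes found.

Unified: {aspect: perf, case: dat, gender: neut}


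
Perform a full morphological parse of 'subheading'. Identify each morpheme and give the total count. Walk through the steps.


Step 1: Identify prefix: 'sub' (meaning: below)
Step 2: Identify root: 'head'
Step 3: Identify suffix(es): 'ing'
Decomposition: sub- (prefix: below) + head (root) + -ing (suffix: ongoing/result)
Total morphemes: 3

3 morphemes (sub- (prefix: below) + head (root) + -ing (suffix: ongoing/result))


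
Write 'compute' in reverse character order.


Reverse 'compute' character by character: 'etupmoc'.

etupmoc


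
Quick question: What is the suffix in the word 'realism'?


The word 'realism' = 'real' (root) + '-ism' (suffix). The suffix is '-ism'.

ism


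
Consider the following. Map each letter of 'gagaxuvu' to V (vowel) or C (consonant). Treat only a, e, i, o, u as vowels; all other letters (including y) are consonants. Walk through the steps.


Letter mapping: g = C, a = V, g = C, a = V, x = C, u = V, v = C, u = V.

CVCVCVCV


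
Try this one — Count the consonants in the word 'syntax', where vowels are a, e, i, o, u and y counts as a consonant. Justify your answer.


Consonants in 'syntax': s, y, n, t, x = 5 consonants.

5


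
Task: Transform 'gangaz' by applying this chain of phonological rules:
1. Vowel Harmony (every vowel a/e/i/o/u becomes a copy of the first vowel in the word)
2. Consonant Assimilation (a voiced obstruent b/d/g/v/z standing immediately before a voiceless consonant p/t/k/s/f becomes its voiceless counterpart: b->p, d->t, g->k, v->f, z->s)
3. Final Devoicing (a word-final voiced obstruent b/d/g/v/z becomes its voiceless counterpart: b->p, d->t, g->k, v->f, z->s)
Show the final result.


Starting form: 'gangaz'
Rule 1: Vowel Harmony: all vowels already match. No change.
Rule 2: Consonant Assimilation: no voiced obstruent (b/d/g/v/z) stands immediately before a voiceless consonant (p/t/k/s/f). No change.
Rule 3: Final Devoicing: word-final voiced obstruent 'z' becomes voiceless 's'. 'gangaz' -> 'gangas'
Final form: 'gangas'

gangas


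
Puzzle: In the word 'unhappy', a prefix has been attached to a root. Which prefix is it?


The word 'unhappy' = 'un' (prefix) + 'happy' (root). The prefix is 'un'.

un


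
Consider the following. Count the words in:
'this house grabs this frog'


Split into words: this | house | grabs | this | frog = 5 words.

5


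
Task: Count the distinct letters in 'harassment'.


Unique letters in 'harassment': {a, e, h, m, n, r, s, t} = 8 distinct letters.

8


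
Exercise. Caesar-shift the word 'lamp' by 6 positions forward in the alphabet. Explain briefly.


Shift each letter by 6: l -> r, a -> g, m -> s, p -> v. Result: 'rgsv'.

rgsv


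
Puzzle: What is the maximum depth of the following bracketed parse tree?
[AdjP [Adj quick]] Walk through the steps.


Count bracket nesting levels:
'[' at pos 0: depth = 1
'[' at pos 6: depth = 2
Maximum depth reached: 2

2


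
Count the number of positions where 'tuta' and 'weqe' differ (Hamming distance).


Alignment:
Position 1: 't' vs 'w' = DIFFER
Position 2: 'u' vs 'e' = DIFFER
Position 3: 't' vs 'q' = DIFFER
Position 4: 'a' vs 'e' = DIFFER
Total differences: 4

4


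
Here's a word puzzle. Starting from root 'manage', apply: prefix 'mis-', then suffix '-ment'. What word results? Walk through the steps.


Step 1: Add prefix 'mis-' to 'manage' = 'mismanage'
Step 2: Add suffix '-ment' to 'mismanage' = 'mismanagement'

mismanagement


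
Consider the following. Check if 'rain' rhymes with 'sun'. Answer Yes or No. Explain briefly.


Rime (stressed vowel + following sounds) of 'rain': -ain = /eɪn/
Rime of 'sun': -un = /ʌn/
/eɪn/ and /ʌn/ are different ending sounds, so the words do not rhyme.

No


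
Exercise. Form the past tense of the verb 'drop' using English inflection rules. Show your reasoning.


Apply rule: Double final consonant and add -ed. 'drop' becomes 'dropped'.

dropped


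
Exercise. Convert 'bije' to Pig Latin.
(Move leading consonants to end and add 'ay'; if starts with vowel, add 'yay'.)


'bije': move consonant cluster 'b' to end and add 'ay': 'ijebay'.

ijebay


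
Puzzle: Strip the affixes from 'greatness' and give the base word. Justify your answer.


Remove suffix '-ness' from 'greatness' to get root 'great'.

great


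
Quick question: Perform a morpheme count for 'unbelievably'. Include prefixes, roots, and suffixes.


Decomposition: un- (prefix) + believe (root) + -able (suffix) + -ly (suffix) = 4 morpheme(s)

4 morphemes


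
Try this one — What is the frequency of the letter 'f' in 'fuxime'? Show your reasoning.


Letter 'f' in 'fuxime': found at position(s) 1 = 1 occurrence(s).

1


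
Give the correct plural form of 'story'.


Apply rule: Change -y to -ies (consonant + y). 'story' becomes 'stories'.

stories


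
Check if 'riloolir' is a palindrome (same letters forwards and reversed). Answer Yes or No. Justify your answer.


Forward: 'riloolir'
Reversed: 'riloolir'
They are identical.

Yes


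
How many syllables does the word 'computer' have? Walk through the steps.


Break 'computer' into syllables: com-pu-ter -> com | pu | ter = 3 syllables

3 syllables


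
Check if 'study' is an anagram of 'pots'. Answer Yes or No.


Sorted letters of 'study': 'dstuy'
Sorted letters of 'pots': 'opst'
They do not match.

No


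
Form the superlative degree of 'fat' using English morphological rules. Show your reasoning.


Apply superlative formation (double final consonant, add -est): 'fat' -> 'fattest'.

fattest


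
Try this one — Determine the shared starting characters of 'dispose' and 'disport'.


Compare from the start: 5 characters match: 'dispo'. Mismatch at position 6: 's' vs 'r'.

dispo


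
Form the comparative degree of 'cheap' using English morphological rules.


Apply comparative formation (add -er): 'cheap' -> 'cheaper'.

cheaper


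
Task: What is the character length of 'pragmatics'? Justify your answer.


Spell out 'pragmatics' and number each letter: p(1), r(2), a(3), g(4), m(5), a(6), t(7), i(8), c(9), s(10). Total: 10 letters.

10


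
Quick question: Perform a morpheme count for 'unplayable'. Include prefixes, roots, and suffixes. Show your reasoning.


Decomposition: un- (prefix) + play (root) + -able (suffix) = 3 morpheme(s)

3 morphemes


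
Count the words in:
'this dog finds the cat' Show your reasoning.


Split into words: this | dog | finds | the | cat = 5 words.

5


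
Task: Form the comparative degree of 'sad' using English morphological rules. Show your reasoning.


Apply comparative formation (double final consonant, add -er): 'sad' -> 'sadder'.

sadder


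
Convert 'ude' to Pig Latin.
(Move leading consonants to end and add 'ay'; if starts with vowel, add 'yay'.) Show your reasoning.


'ude' starts with a vowel, so add 'yay': 'udeyay'.

udeyay


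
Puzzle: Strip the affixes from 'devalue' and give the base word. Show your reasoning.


Remove prefix 'de' from 'devalue' to get root 'value'.

value


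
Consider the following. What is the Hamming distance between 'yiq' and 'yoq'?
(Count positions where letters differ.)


Alignment:
Position 1: 'y' vs 'y' = match
Position 2: 'i' vs 'o' = DIFFER
Position 3: 'q' vs 'q' = match
Total differences: 1

1


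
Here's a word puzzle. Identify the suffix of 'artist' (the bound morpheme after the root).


The word 'artist' = 'art' (root) + '-ist' (suffix). The suffix is '-ist'.

ist


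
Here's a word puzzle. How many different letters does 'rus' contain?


Unique letters in 'rus': {r, s, u} = 3 distinct letters.

3


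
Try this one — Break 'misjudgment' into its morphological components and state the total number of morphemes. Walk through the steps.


Step 1: Identify prefix: 'mis' (meaning: wrongly)
Step 2: Identify root: 'judge'
Step 3: Identify suffix(es): 'ment'
Decomposition: mis- (prefix: wrongly) + judge (root) + -ment (suffix: action/result)
Total morphemes: 3

3 morphemes (mis- (prefix: wrongly) + judge (root) + -ment (suffix: action/result))


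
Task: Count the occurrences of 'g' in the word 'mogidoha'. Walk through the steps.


Letter 'g' in 'mogidoha': found at position(s) 3 = 1 occurrence(s).

1


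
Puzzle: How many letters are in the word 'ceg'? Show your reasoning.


Spell out 'ceg' and number each letter: c(1), e(2), g(3). Total: 3 letters.

3


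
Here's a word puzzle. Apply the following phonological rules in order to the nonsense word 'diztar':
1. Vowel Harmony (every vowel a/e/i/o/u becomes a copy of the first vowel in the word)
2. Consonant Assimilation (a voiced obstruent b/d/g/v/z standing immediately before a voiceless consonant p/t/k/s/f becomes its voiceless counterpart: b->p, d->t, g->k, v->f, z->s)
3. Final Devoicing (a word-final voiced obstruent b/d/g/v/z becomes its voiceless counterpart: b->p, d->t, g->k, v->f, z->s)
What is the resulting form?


Starting form: 'diztar'
Rule 1: Vowel Harmony: all vowels become 'i' (matching first vowel). 'diztar' -> 'diztir'
Rule 2: Consonant Assimilation: voiced obstruent before voiceless consonant becomes voiceless ('zt' -> 'st'). 'diztir' -> 'distir'
Rule 3: Final Devoicing: final consonant 'r' is not one of the voiced obstruents b/d/g/v/z. No change.
Final form: 'distir'

distir


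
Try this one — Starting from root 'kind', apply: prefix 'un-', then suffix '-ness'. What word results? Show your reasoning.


Step 1: Add prefix 'un-' to 'kind' = 'unkind'
Step 2: Add suffix '-ness' to 'unkind' = 'unkindness'

unkindness


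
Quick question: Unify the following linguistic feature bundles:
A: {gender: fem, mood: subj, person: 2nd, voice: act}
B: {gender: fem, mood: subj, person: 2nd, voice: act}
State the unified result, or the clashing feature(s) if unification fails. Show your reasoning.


Compare features:
gender: A=fem vs B=fem -> unified: fem
mood: A=subj vs B=subj -> unified: subj
person: A=2nd vs B=2nd -> unified: 2nd
voice: A=act vs B=act -> unified: act
No clashes found.

Unified: {gender: fem, mood: subj, person: 2nd, voice: act}


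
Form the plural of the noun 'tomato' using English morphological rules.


Apply rule: Add -es (consonant + o). 'tomato' becomes 'tomatoes'.

tomatoes


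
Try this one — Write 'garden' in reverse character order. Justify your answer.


Reverse 'garden' character by character: 'nedrag'.

nedrag


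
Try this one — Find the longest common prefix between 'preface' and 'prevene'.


Compare from the start: 3 characters match: 'pre'. Mismatch at position 4: 'f' vs 'v'.

pre


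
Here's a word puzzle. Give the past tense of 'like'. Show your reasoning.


Apply rule: Add -d (word ends in -e). 'like' becomes 'liked'.

liked


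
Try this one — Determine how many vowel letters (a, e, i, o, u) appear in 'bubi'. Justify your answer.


Vowels in 'bubi': u, i = 2 vowels.

2


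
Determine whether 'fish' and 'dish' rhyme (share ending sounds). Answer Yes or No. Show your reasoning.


Rime (stressed vowel + following sounds) of 'fish': -ish = /ɪʃ/
Rime of 'dish': -ish = /ɪʃ/
/ɪʃ/ and /ɪʃ/ are the same ending sound, so the words rhyme.

Yes


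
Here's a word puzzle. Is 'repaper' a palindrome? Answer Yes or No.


Forward: 'repaper'
Reversed: 'repaper'
They are identical.

Yes


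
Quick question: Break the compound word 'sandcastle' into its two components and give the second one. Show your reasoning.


Split 'sandcastle' into 'sand' + 'castle'. The second part is 'castle'.

castle


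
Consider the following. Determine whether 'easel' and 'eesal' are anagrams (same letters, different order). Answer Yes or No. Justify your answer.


Sorted letters of 'easel': 'aeels'
Sorted letters of 'eesal': 'aeels'
They match.

Yes


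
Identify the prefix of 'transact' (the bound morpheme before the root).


The word 'transact' = 'trans' (prefix) + 'act' (root). The prefix is 'trans'.

trans


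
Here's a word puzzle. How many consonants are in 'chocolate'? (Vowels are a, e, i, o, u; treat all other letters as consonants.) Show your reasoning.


Consonants in 'chocolate': c, h, c, l, t = 5 consonants.

5


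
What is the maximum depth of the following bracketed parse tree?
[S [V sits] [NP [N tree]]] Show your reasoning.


Count bracket nesting levels:
'[' at pos 0: depth = 1
'[' at pos 3: depth = 2
'[' at pos 12: depth = 2
'[' at pos 16: depth = 3
Maximum depth reached: 3

3


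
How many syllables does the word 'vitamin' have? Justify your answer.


Break 'vitamin' into syllables: vi-ta-min -> vi | ta | min = 3 syllables

3 syllables


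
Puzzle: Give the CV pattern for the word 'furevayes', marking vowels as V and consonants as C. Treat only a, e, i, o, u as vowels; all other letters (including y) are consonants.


Letter mapping: f = C, u = V, r = C, e = V, v = C, a = V, y = C, e = V, s = C.

CVCVCVCVC


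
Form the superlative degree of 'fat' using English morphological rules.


Apply superlative formation (double final consonant, add -est): 'fat' -> 'fattest'.

fattest


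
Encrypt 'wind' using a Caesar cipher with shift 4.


Shift each letter by 4: w -> a, i -> m, n -> r, d -> h. Result: 'amrh'.

amrh


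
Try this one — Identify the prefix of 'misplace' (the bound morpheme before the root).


The word 'misplace' = 'mis' (prefix) + 'place' (root). The prefix is 'mis'.

mis


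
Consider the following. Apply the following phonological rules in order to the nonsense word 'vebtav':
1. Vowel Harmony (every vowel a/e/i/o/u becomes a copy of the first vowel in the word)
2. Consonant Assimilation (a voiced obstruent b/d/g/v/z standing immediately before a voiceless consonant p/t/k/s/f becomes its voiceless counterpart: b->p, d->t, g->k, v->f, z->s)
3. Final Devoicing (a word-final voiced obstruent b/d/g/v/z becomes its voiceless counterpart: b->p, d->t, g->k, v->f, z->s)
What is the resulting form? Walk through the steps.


Starting form: 'vebtav'
Rule 1: Vowel Harmony: all vowels become 'e' (matching first vowel). 'vebtav' -> 'vebtev'
Rule 2: Consonant Assimilation: voiced obstruent before voiceless consonant becomes voiceless ('bt' -> 'pt'). 'vebtev' -> 'veptev'
Rule 3: Final Devoicing: word-final voiced obstruent 'v' becomes voiceless 'f'. 'veptev' -> 'veptef'
Final form: 'veptef'

veptef


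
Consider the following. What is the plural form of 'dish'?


Apply rule: Add -es (sibilant/fricative ending). 'dish' becomes 'dishes'.

dishes


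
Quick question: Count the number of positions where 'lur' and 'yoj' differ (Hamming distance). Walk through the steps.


Alignment:
Position 1: 'l' vs 'y' = DIFFER
Position 2: 'u' vs 'o' = DIFFER
Position 3: 'r' vs 'j' = DIFFER
Total differences: 3

3


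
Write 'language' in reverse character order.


Reverse 'language' character by character: 'egaugnal'.

egaugnal


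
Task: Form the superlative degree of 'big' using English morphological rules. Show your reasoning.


Apply superlative formation (double final consonant, add -est): 'big' -> 'biggest'.

biggest


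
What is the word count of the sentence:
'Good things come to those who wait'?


Split into words: Good | things | come | to | those | who | wait = 7 words.

7


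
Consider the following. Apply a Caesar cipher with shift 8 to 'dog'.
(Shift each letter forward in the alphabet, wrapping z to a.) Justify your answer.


Shift each letter by 8: d -> l, o -> w, g -> o. Result: 'lwo'.

lwo


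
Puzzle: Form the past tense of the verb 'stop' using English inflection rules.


Apply rule: Double final consonant and add -ed. 'stop' becomes 'stopped'.

stopped


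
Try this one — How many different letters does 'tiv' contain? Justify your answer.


Unique letters in 'tiv': {i, t, v} = 3 distinct letters.

3


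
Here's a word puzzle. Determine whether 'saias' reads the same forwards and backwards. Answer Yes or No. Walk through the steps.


Forward: 'saias'
Reversed: 'saias'
They are identical.

Yes


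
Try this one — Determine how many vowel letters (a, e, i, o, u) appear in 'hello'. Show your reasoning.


Vowels in 'hello': e, o = 2 vowels.

2


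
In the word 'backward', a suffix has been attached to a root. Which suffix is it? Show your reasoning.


The word 'backward' = 'back' (root) + '-ward' (suffix). The suffix is '-ward'.

ward


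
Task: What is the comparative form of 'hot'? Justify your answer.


Apply comparative formation (double final consonant, add -er): 'hot' -> 'hotter'.

hotter


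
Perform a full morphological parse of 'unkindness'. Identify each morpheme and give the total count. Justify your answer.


Step 1: Identify prefix: 'un' (meaning: not/reverse)
Step 2: Identify root: 'kind'
Step 3: Identify suffix(es): 'ness'
Decomposition: un- (prefix: not/reverse) + kind (root) + -ness (suffix: state of)
Total morphemes: 3

3 morphemes (un- (prefix: not/reverse) + kind (root) + -ness (suffix: state of))


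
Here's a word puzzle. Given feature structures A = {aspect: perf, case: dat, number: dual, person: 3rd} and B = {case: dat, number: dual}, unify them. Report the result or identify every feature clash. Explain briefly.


Compare features:
aspect: A=perf vs B=_ -> unified: perf
case: A=dat vs B=dat -> unified: dat
number: A=dual vs B=dual -> unified: dual
person: A=3rd vs B=_ -> unified: 3rd
No clashes found.

Unified: {aspect: perf, case: dat, number: dual, person: 3rd}


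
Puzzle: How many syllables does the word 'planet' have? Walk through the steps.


Break 'planet' into syllables: plan-et -> plan | et = 2 syllables

2 syllables


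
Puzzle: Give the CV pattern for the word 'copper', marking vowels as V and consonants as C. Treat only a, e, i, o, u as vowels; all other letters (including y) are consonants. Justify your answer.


Letter mapping: c = C, o = V, p = C, p = C, e = V, r = C.

CVCCVC


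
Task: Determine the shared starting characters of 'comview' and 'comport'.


Compare from the start: 3 characters match: 'com'. Mismatch at position 4: 'v' vs 'p'.

com


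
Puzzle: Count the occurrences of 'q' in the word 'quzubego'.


Letter 'q' in 'quzubego': found at position(s) 1 = 1 occurrence(s).

1


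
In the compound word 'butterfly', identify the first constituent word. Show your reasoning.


Split 'butterfly' into 'butter' + 'fly'. The first part is 'butter'.

butter


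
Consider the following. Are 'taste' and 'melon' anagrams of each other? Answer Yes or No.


Sorted letters of 'taste': 'aestt'
Sorted letters of 'melon': 'elmno'
They do not match.

No


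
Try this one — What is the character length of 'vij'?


Spell out 'vij' and number each letter: v(1), i(2), j(3). Total: 3 letters.

3


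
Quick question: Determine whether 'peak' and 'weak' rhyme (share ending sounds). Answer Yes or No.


Rime (stressed vowel + following sounds) of 'peak': -eak = /iːk/
Rime of 'weak': -eak = /iːk/
/iːk/ and /iːk/ are the same ending sound, so the words rhyme.

Yes


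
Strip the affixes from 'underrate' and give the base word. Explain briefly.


Remove prefix 'under' from 'underrate' to get root 'rate'.

rate


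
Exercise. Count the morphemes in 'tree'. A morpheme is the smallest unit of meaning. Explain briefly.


Decomposition: tree (free morpheme) = 1 morpheme(s)

1 morphemes


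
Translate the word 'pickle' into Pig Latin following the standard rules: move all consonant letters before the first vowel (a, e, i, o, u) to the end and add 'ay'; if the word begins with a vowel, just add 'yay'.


'pickle': move consonant cluster 'p' to end and add 'ay': 'icklepay'.

icklepay


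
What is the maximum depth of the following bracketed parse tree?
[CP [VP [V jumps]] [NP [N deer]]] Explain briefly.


Count bracket nesting levels:
'[' at pos 0: depth = 1
'[' at pos 4: depth = 2
'[' at pos 8: depth = 3
'[' at pos 19: depth = 2
'[' at pos 23: depth = 3
Maximum depth reached: 3

3


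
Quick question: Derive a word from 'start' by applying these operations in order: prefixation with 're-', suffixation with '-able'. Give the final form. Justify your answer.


Step 1: Add prefix 're-' to 'start' = 'restart'
Step 2: Add suffix '-able' to 'restart' = 'restartable'

restartable


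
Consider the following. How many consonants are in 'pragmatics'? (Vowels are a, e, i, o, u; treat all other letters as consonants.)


Consonants in 'pragmatics': p, r, g, m, t, c, s = 7 consonants.

7


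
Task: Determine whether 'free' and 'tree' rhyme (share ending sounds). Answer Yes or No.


Rime (stressed vowel + following sounds) of 'free': -ee = /iː/
Rime of 'tree': -ee = /iː/
/iː/ and /iː/ are the same ending sound, so the words rhyme.

Yes


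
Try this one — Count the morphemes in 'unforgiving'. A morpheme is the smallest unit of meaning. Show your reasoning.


Decomposition: un- (prefix) + forgive (root) + -ing (suffix) = 3 morpheme(s)

3 morphemes


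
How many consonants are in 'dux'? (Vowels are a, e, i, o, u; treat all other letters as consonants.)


Consonants in 'dux': d, x = 2 consonants.

2


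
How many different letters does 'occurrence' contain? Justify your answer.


Unique letters in 'occurrence': {c, e, n, o, r, u} = 6 distinct letters.

6


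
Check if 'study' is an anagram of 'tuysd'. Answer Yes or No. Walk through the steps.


Sorted letters of 'study': 'dstuy'
Sorted letters of 'tuysd': 'dstuy'
They match.

Yes


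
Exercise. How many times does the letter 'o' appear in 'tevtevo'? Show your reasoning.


Letter 'o' in 'tevtevo': found at position(s) 7 = 1 occurrence(s).

1


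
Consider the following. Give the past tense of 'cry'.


Apply rule: Change -y to -ied. 'cry' becomes 'cried'.

cried


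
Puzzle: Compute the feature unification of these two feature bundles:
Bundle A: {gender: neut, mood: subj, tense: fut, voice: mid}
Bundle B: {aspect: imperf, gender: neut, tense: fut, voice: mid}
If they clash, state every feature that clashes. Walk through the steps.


Compare features:
aspect: A=_ vs B=imperf -> unified: imperf
gender: A=neut vs B=neut -> unified: neut
mood: A=subj vs B=_ -> unified: subj
tense: A=fut vs B=fut -> unified: fut
voice: A=mid vs B=mid -> unified: mid
No clashes found.

Unified: {aspect: imperf, gender: neut, mood: subj, tense: fut, voice: mid}


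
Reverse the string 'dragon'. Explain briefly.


Reverse 'dragon' character by character: 'nogard'.

nogard


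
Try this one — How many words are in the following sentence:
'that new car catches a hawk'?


Split into words: that | new | car | catches | a | hawk = 6 words.

6


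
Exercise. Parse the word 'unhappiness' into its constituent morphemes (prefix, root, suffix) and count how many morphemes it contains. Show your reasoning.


Step 1: Identify prefix: 'un' (meaning: not/reverse)
Step 2: Identify root: 'happy'
Step 3: Identify suffix(es): 'ness'
Decomposition: un- (prefix: not/reverse) + happy (root) + -ness (suffix: state of)
Total morphemes: 3

3 morphemes (un- (prefix: not/reverse) + happy (root) + -ness (suffix: state of))


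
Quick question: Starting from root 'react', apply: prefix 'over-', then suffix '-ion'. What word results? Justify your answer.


Step 1: Add prefix 'over-' to 'react' = 'overreact'
Step 2: Add suffix '-ion' to 'overreact' = 'overreaction'

overreaction


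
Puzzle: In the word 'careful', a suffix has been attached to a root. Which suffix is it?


The word 'careful' = 'care' (root) + '-ful' (suffix). The suffix is '-ful'.

ful


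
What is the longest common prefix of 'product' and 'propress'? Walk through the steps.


Compare from the start: 3 characters match: 'pro'. Mismatch at position 4: 'd' vs 'p'.

pro


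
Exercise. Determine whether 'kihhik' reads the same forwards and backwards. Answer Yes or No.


Forward: 'kihhik'
Reversed: 'kihhik'
They are identical.

Yes


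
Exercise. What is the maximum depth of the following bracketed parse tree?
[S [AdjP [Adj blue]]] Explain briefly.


Count bracket nesting levels:
'[' at pos 0: depth = 1
'[' at pos 3: depth = 2
'[' at pos 9: depth = 3
Maximum depth reached: 3

3


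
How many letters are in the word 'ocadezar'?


Spell out 'ocadezar' and number each letter: o(1), c(2), a(3), d(4), e(5), z(6), a(7), r(8). Total: 8 letters.

8


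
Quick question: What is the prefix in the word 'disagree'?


The word 'disagree' = 'dis' (prefix) + 'agree' (root). The prefix is 'dis'.

dis


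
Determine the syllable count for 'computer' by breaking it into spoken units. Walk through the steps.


Break 'computer' into syllables: com-pu-ter -> com | pu | ter = 3 syllables

3 syllables


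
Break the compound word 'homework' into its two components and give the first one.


Split 'homework' into 'home' + 'work'. The first part is 'home'.

home


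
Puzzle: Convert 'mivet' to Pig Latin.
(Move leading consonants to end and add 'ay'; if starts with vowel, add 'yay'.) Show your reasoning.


'mivet': move consonant cluster 'm' to end and add 'ay': 'ivetmay'.

ivetmay


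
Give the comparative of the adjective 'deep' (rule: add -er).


Apply comparative formation (add -er): 'deep' -> 'deeper'.

deeper


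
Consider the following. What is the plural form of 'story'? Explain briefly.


Apply rule: Change -y to -ies (consonant + y). 'story' becomes 'stories'.

stories


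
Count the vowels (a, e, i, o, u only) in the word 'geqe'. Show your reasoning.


Vowels in 'geqe': e, e = 2 vowels.

2


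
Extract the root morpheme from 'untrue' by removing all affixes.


Remove prefix 'un' from 'untrue' to get root 'true'.

true


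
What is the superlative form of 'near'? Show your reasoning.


Apply superlative formation (add -est): 'near' -> 'nearest'.

nearest


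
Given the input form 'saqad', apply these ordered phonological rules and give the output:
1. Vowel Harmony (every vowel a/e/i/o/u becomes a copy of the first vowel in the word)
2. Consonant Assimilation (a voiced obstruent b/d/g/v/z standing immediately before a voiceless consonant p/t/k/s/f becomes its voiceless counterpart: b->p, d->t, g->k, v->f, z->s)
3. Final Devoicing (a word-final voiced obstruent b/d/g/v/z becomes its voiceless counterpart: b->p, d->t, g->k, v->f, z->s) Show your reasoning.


Starting form: 'saqad'
Rule 1: Vowel Harmony: all vowels already match. No change.
Rule 2: Consonant Assimilation: no voiced obstruent (b/d/g/v/z) stands immediately before a voiceless consonant (p/t/k/s/f). No change.
Rule 3: Final Devoicing: word-final voiced obstruent 'd' becomes voiceless 't'. 'saqad' -> 'saqat'
Final form: 'saqat'

saqat


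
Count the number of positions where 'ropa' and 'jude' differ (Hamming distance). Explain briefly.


Alignment:
Position 1: 'r' vs 'j' = DIFFER
Position 2: 'o' vs 'u' = DIFFER
Position 3: 'p' vs 'd' = DIFFER
Position 4: 'a' vs 'e' = DIFFER
Total differences: 4

4


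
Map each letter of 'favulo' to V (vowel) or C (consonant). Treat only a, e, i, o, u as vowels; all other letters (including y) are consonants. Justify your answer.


Letter mapping: f = C, a = V, v = C, u = V, l = C, o = V.

CVCVCV


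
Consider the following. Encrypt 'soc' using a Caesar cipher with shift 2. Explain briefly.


Shift each letter by 2: s -> u, o -> q, c -> e. Result: 'uqe'.

uqe


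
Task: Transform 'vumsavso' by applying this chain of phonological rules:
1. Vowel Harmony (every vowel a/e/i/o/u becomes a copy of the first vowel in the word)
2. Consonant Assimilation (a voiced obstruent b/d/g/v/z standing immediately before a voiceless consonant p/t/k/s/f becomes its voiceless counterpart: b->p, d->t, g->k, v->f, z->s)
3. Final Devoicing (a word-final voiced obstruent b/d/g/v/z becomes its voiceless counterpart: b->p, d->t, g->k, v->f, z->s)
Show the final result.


Starting form: 'vumsavso'
Rule 1: Vowel Harmony: all vowels become 'u' (matching first vowel). 'vumsavso' -> 'vumsuvsu'
Rule 2: Consonant Assimilation: voiced obstruent before voiceless consonant becomes voiceless ('vs' -> 'fs'). 'vumsuvsu' -> 'vumsufsu'
Rule 3: Final Devoicing: the word ends in the vowel 'u', not a consonant. No change.
Final form: 'vumsufsu'

vumsufsu


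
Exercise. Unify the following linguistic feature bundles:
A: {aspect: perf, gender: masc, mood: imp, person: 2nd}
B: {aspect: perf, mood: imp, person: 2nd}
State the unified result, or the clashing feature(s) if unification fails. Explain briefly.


Compare features:
aspect: A=perf vs B=perf -> unified: perf
gender: A=masc vs B=_ -> unified: masc
mood: A=imp vs B=imp -> unified: imp
person: A=2nd vs B=2nd -> unified: 2nd
No clashes found.

Unified: {aspect: perf, gender: masc, mood: imp, person: 2nd}


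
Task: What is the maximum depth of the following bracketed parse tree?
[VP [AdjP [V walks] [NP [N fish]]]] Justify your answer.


Count bracket nesting levels:
'[' at pos 0: depth = 1
'[' at pos 4: depth = 2
'[' at pos 10: depth = 3
'[' at pos 20: depth = 3
'[' at pos 24: depth = 4
Maximum depth reached: 4

4


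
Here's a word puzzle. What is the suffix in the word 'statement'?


The word 'statement' = 'state' (root) + '-ment' (suffix). The suffix is '-ment'.

ment


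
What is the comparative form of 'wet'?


Apply comparative formation (double final consonant, add -er): 'wet' -> 'wetter'.

wetter


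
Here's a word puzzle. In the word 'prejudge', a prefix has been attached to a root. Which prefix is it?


The word 'prejudge' = 'pre' (prefix) + 'judge' (root). The prefix is 'pre'.

pre


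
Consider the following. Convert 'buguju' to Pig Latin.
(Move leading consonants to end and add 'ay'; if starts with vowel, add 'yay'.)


'buguju': move consonant cluster 'b' to end and add 'ay': 'ugujubay'.

ugujubay


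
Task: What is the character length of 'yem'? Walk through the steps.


Spell out 'yem' and number each letter: y(1), e(2), m(3). Total: 3 letters.

3


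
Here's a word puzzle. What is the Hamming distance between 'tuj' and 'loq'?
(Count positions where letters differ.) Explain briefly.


Alignment:
Position 1: 't' vs 'l' = DIFFER
Position 2: 'u' vs 'o' = DIFFER
Position 3: 'j' vs 'q' = DIFFER
Total differences: 3

3


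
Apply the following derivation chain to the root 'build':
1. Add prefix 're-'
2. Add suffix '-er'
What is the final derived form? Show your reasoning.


Step 1: Add prefix 're-' to 'build' = 'rebuild'
Step 2: Add suffix '-er' to 'rebuild' = 'rebuilder'

rebuilder


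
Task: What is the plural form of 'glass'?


Apply rule: Add -es (sibilant/fricative ending). 'glass' becomes 'glasses'.

glasses


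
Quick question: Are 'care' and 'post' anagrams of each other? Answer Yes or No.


Sorted letters of 'care': 'acer'
Sorted letters of 'post': 'opst'
They do not match.

No


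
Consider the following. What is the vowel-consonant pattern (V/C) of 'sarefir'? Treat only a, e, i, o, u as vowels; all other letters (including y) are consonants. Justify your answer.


Letter mapping: s = C, a = V, r = C, e = V, f = C, i = V, r = C.

CVCVCVC


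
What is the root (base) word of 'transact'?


Remove prefix 'trans' from 'transact' to get root 'act'.

act


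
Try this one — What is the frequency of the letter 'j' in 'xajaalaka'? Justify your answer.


Letter 'j' in 'xajaalaka': found at position(s) 3 = 1 occurrence(s).

1


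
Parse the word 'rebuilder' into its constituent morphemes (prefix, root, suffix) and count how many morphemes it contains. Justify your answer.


Step 1: Identify prefix: 're' (meaning: again)
Step 2: Identify root: 'build'
Step 3: Identify suffix(es): 'er'
Decomposition: re- (prefix: again) + build (root) + -er (suffix: one who)
Total morphemes: 3

3 morphemes (re- (prefix: again) + build (root) + -er (suffix: one who))


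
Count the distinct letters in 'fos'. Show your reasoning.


Unique letters in 'fos': {f, o, s} = 3 distinct letters.

3


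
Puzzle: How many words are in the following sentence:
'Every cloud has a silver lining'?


Split into words: Every | cloud | has | a | silver | lining = 6 words.

6


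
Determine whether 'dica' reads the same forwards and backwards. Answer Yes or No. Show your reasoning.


Forward: 'dica'
Reversed: 'acid'
They differ.

No


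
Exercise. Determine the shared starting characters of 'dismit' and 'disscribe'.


Compare from the start: 3 characters match: 'dis'. Mismatch at position 4: 'm' vs 's'.

dis


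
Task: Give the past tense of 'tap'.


Apply rule: Double final consonant and add -ed. 'tap' becomes 'tapped'.

tapped


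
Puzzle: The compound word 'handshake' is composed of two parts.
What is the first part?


Split 'handshake' into 'hand' + 'shake'. The first part is 'hand'.

hand


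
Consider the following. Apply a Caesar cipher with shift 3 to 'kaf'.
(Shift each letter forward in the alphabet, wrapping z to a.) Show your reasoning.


Shift each letter by 3: k -> n, a -> d, f -> i. Result: 'ndi'.

ndi


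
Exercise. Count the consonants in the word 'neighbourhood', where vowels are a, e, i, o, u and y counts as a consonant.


Consonants in 'neighbourhood': n, g, h, b, r, h, d = 7 consonants.

7


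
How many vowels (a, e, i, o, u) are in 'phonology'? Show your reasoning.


Vowels in 'phonology': o, o, o = 3 vowels.

3


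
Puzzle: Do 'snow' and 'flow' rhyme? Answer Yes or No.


Rime (stressed vowel + following sounds) of 'snow': -ow = /oʊ/
Rime of 'flow': -ow = /oʊ/
/oʊ/ and /oʊ/ are the same ending sound, so the words rhyme.

Yes


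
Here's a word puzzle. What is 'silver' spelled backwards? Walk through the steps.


Reverse 'silver' character by character: 'revlis'.

revlis


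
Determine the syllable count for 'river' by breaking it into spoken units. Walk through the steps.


Break 'river' into syllables: riv-er -> riv | er = 2 syllables

2 syllables


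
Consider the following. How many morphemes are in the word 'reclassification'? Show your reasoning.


Decomposition: re- (prefix) + class (root) + -ify (suffix) + -ation (suffix) = 4 morpheme(s)

4 morphemes


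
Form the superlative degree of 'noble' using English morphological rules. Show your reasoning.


Apply superlative formation (ends in e: add -st): 'noble' -> 'noblest'.

noblest


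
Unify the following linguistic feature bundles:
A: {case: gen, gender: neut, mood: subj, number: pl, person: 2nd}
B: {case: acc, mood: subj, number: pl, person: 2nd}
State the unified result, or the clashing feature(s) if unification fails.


Compare features:
case: A=gen vs B=acc -> CLASH
gender: A=neut vs B=_ -> unified: neut
mood: A=subj vs B=subj -> unified: subj
number: A=pl vs B=pl -> unified: pl
person: A=2nd vs B=2nd -> unified: 2nd
Clash detected on feature 'case' (gen vs acc); unification fails.

CLASH on 'case' (gen vs acc)


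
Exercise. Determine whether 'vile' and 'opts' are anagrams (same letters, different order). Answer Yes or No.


Sorted letters of 'vile': 'eilv'
Sorted letters of 'opts': 'opst'
They do not match.

No


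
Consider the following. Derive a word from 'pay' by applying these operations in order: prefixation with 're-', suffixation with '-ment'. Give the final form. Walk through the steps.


Step 1: Add prefix 're-' to 'pay' = 'repay'
Step 2: Add suffix '-ment' to 'repay' = 'repayment'

repayment


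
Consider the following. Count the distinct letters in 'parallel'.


Unique letters in 'parallel': {a, e, l, p, r} = 5 distinct letters.

5


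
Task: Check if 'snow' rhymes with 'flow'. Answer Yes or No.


Rime (stressed vowel + following sounds) of 'snow': -ow = /oʊ/
Rime of 'flow': -ow = /oʊ/
/oʊ/ and /oʊ/ are the same ending sound, so the words rhyme.

Yes


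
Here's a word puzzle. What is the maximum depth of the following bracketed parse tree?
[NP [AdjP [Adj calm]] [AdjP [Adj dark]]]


Count bracket nesting levels:
'[' at pos 0: depth = 1
'[' at pos 4: depth = 2
'[' at pos 10: depth = 3
'[' at pos 22: depth = 2
'[' at pos 28: depth = 3
Maximum depth reached: 3

3


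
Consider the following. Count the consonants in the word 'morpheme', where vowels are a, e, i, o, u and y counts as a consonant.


Consonants in 'morpheme': m, r, p, h, m = 5 consonants.

5
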